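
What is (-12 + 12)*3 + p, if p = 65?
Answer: 65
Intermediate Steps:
(-12 + 12)*3 + p = (-12 + 12)*3 + 65 = 0*3 + 65 = 0 + 65 = 65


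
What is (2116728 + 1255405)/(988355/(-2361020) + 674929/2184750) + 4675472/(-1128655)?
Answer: -1963212803039010510163724/63857913761548885 ≈ -3.0743e+7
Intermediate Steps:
(2116728 + 1255405)/(988355/(-2361020) + 674929/2184750) + 4675472/(-1128655) = 3372133/(988355*(-1/2361020) + 674929*(1/2184750)) + 4675472*(-1/1128655) = 3372133/(-197671/472204 + 674929/2184750) - 4675472/1128655 = 3372133/(-56578771867/515823844500) - 4675472/1128655 = 3372133*(-515823844500/56578771867) - 4675472/1128655 = -1739426608225318500/56578771867 - 4675472/1128655 = -1963212803039010510163724/63857913761548885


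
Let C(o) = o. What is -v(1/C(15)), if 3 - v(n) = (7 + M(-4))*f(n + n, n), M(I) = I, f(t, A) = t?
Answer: -13/5 ≈ -2.6000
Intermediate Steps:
v(n) = 3 - 6*n (v(n) = 3 - (7 - 4)*(n + n) = 3 - 3*2*n = 3 - 6*n)
-v(1/C(15)) = -(3 - 6/15) = -(3 - 6*1/15) = -(3 - ⅖) = -1*13/5 = -13/5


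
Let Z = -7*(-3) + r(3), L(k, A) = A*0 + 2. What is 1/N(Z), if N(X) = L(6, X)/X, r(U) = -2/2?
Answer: 10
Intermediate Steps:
r(U) = -1 (r(U) = -2*½ = -1)
L(k, A) = 2 (L(k, A) = 0 + 2 = 2)
Z = 20 (Z = -7*(-3) - 1 = 21 - 1 = 20)
N(X) = 2/X
1/N(Z) = 1/(2/20) = 1/(2*(1/20)) = 1/(⅒) = 10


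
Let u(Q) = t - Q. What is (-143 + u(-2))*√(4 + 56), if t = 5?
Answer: -272*√15 ≈ -1053.5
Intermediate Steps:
u(Q) = 5 - Q
(-143 + u(-2))*√(4 + 56) = (-143 + (5 - 1*(-2)))*√(4 + 56) = (-143 + (5 + 2))*√60 = (-143 + 7)*(2*√15) = -272*√15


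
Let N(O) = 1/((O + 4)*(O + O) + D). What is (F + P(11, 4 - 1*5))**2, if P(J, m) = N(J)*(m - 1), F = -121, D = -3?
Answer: 1565705761/106929 ≈ 14642.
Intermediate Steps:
N(O) = 1/(-3 + 2*O*(4 + O)) (N(O) = 1/((O + 4)*(O + O) - 3) = 1/((4 + O)*(2*O) - 3) = 1/(2*O*(4 + O) - 3) = 1/(-3 + 2*O*(4 + O)))
P(J, m) = (-1 + m)/(-3 + 2*J**2 + 8*J) (P(J, m) = (m - 1)/(-3 + 2*J**2 + 8*J) = (-1 + m)/(-3 + 2*J**2 + 8*J))
(F + P(11, 4 - 1*5))**2 = (-121 + (-1 + (4 - 1*5))/(-3 + 2*11**2 + 8*11))**2 = (-121 + (-1 + (4 - 5))/(-3 + 2*121 + 88))**2 = (-121 + (-1 - 1)/(-3 + 242 + 88))**2 = (-121 - 2/327)**2 = (-39569/327)**2 = 1565705761/106929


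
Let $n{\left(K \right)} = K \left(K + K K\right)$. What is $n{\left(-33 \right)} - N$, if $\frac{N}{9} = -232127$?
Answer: $2054295$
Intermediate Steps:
$N = -2089143$ ($N = 9 \left(-232127\right) = -2089143$)
$n{\left(K \right)} = K \left(K + K^{2}\right)$
$n{\left(-33 \right)} - N = \left(-33\right)^{2} \left(1 - 33\right) - -2089143 = 1089 \left(-32\right) + 2089143 = -34848 + 2089143 = 2054295$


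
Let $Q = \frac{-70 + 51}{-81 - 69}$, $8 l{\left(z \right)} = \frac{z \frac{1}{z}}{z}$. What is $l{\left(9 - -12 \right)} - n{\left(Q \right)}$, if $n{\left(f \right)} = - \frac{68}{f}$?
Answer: $\frac{1713619}{3192} \approx 536.85$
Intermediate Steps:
$l{\left(z \right)} = \frac{1}{8 z}$ ($l{\left(z \right)} = \frac{\frac{z}{z} \frac{1}{z}}{8} = \frac{1 \frac{1}{z}}{8} = \frac{1}{8 z}$)
$Q = \frac{19}{150}$ ($Q = - \frac{19}{-150} = \left(-19\right) \left(- \frac{1}{150}\right) = \frac{19}{150} \approx 0.12667$)
$l{\left(9 - -12 \right)} - n{\left(Q \right)} = \frac{1}{8 \left(9 - -12\right)} - - \frac{68}{\frac{19}{150}} = \frac{1}{8 \left(9 + 12\right)} - \left(-68\right) \frac{150}{19} = \frac{1}{8 \cdot 21} - - \frac{10200}{19} = \frac{1}{8} \cdot \frac{1}{21} + \frac{10200}{19} = \frac{1}{168} + \frac{10200}{19} = \frac{1713619}{3192}$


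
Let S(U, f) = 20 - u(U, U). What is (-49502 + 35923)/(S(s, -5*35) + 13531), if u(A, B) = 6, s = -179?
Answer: -13579/13545 ≈ -1.0025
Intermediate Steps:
S(U, f) = 14 (S(U, f) = 20 - 1*6 = 20 - 6 = 14)
(-49502 + 35923)/(S(s, -5*35) + 13531) = (-49502 + 35923)/(14 + 13531) = -13579/13545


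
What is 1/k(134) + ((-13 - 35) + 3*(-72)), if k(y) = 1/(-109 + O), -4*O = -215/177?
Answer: -263869/708 ≈ -372.70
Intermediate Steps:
O = 215/708 (O = -(-215)/(4*177) = -¼*(-215/177) = 215/708 ≈ 0.30367)
k(y) = -708/76957 (k(y) = 1/(-109 + 215/708) = 1/(-76957/708) = -708/76957)
1/k(134) + ((-13 - 35) + 3*(-72)) = 1/(-708/76957) + ((-13 - 35) + 3*(-72)) = -76957/708 + (-48 - 216) = -76957/708 - 264 = -263869/708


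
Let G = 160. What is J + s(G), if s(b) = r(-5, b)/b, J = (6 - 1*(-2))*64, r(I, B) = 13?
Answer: 81933/160 ≈ 512.08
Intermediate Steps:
J = 512 (J = (6 + 2)*64 = 8*64 = 512)
s(b) = 13/b
J + s(G) = 512 + 13/160 = 81933/160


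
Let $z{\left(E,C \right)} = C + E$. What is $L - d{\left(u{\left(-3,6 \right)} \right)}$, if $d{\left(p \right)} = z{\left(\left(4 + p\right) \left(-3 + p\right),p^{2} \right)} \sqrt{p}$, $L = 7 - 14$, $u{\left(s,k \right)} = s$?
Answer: $-7 - 3 i \sqrt{3} \approx -7.0 - 5.1962 i$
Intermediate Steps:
$L = -7$ ($L = 7 - 14 = -7$)
$d{\left(p \right)} = \sqrt{p} \left(p^{2} + \left(-3 + p\right) \left(4 + p\right)\right)$ ($d{\left(p \right)} = \left(p^{2} + \left(4 + p\right) \left(-3 + p\right)\right) \sqrt{p} = \left(p^{2} + \left(-3 + p\right) \left(4 + p\right)\right) \sqrt{p} = \sqrt{p} \left(p^{2} + \left(-3 + p\right) \left(4 + p\right)\right)$)
$L - d{\left(u{\left(-3,6 \right)} \right)} = -7 - \sqrt{-3} \left(-12 - 3 + 2 \left(-3\right)^{2}\right) = -7 - i \sqrt{3} \left(-12 - 3 + 2 \cdot 9\right) = -7 - i \sqrt{3} \left(-12 - 3 + 18\right) = -7 - i \sqrt{3} \cdot 3 = -7 - 3 i \sqrt{3}$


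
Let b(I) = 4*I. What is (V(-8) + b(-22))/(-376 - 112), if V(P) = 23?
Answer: 65/488 ≈ 0.13320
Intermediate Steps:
(V(-8) + b(-22))/(-376 - 112) = (23 + 4*(-22))/(-376 - 112) = (23 - 88)/(-488) = -65*(-1/488) = 65/488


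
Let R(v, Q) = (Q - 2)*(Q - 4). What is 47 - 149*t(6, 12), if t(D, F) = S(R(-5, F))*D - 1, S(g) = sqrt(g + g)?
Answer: 196 - 3576*sqrt(10) ≈ -11112.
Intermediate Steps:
R(v, Q) = (-4 + Q)*(-2 + Q) (R(v, Q) = (-2 + Q)*(-4 + Q) = (-4 + Q)*(-2 + Q))
S(g) = sqrt(2)*sqrt(g) (S(g) = sqrt(2*g) = sqrt(2)*sqrt(g))
t(D, F) = -1 + D*sqrt(2)*sqrt(8 + F**2 - 6*F) (t(D, F) = (sqrt(2)*sqrt(8 + F**2 - 6*F))*D - 1 = D*sqrt(2)*sqrt(8 + F**2 - 6*F) - 1 = -1 + D*sqrt(2)*sqrt(8 + F**2 - 6*F))
47 - 149*t(6, 12) = 47 - 149*(-1 + 6*sqrt(16 - 12*12 + 2*12**2)) = 47 - 149*(-1 + 6*sqrt(16 - 144 + 2*144)) = 47 - 149*(-1 + 6*sqrt(16 - 144 + 288)) = 47 - 149*(-1 + 6*sqrt(160)) = 47 - 149*(-1 + 6*(4*sqrt(10))) = 47 - 149*(-1 + 24*sqrt(10)) = 47 + (149 - 3576*sqrt(10)) = 196 - 3576*sqrt(10)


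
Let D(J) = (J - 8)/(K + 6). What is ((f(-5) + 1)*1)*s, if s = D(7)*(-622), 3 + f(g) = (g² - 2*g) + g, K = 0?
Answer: 8708/3 ≈ 2902.7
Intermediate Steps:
f(g) = -3 + g² - g (f(g) = -3 + ((g² - 2*g) + g) = -3 + (g² - g) = -3 + g² - g)
D(J) = -4/3 + J/6 (D(J) = (J - 8)/(0 + 6) = (-8 + J)/6 = (-8 + J)*(⅙) = -4/3 + J/6)
s = 311/3 (s = (-4/3 + (⅙)*7)*(-622) = (-4/3 + 7/6)*(-622) = -⅙*(-622) = 311/3 ≈ 103.67)
((f(-5) + 1)*1)*s = (((-3 + (-5)² - 1*(-5)) + 1)*1)*(311/3) = (((-3 + 25 + 5) + 1)*1)*(311/3) = ((27 + 1)*1)*(311/3) = (28*1)*(311/3) = 28*(311/3) = 8708/3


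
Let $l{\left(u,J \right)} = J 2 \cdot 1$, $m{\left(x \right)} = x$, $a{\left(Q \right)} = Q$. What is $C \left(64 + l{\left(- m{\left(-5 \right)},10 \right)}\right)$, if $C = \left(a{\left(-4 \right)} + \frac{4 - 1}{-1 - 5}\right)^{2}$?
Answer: $1701$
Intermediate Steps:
$C = \frac{81}{4}$ ($C = \left(-4 + \frac{4 - 1}{-1 - 5}\right)^{2} = \left(-4 + \frac{3}{-6}\right)^{2} = \left(-4 + 3 \left(- \frac{1}{6}\right)\right)^{2} = \left(-4 - \frac{1}{2}\right)^{2} = \left(- \frac{9}{2}\right)^{2} = \frac{81}{4} \approx 20.25$)
$l{\left(u,J \right)} = 2 J$ ($l{\left(u,J \right)} = 2 J 1 = 2 J$)
$C \left(64 + l{\left(- m{\left(-5 \right)},10 \right)}\right) = \frac{81 \left(64 + 2 \cdot 10\right)}{4} = \frac{81 \left(64 + 20\right)}{4} = \frac{81}{4} \cdot 84 = 1701$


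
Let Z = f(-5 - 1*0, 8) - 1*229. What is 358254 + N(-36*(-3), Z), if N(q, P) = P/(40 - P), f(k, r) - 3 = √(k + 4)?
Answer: 25348918161/70757 + 40*I/70757 ≈ 3.5825e+5 + 0.00056531*I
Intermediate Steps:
f(k, r) = 3 + √(4 + k) (f(k, r) = 3 + √(k + 4) = 3 + √(4 + k))
Z = -226 + I (Z = (3 + √(4 + (-5 - 1*0))) - 1*229 = (3 + √(4 + (-5 + 0))) - 229 = (3 + √(4 - 5)) - 229 = (3 + √(-1)) - 229 = (3 + I) - 229 = -226 + I ≈ -226.0 + 1.0*I)
358254 + N(-36*(-3), Z) = 358254 - (-226 + I)/(-40 + (-226 + I)) = 358254 - (-226 + I)/(-266 + I) = 358254 - (-226 + I)*(-266 - I)/70757 = 358254 - (-266 - I)*(-226 + I)/70757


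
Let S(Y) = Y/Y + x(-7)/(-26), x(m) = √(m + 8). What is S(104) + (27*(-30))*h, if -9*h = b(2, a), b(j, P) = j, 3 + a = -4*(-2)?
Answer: 4705/26 ≈ 180.96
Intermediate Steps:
a = 5 (a = -3 - 4*(-2) = -3 + 8 = 5)
x(m) = √(8 + m)
S(Y) = 25/26 (S(Y) = Y/Y + √(8 - 7)/(-26) = 1 + √1*(-1/26) = 1 + 1*(-1/26) = 1 - 1/26 = 25/26)
h = -2/9 (h = -⅑*2 = -2/9 ≈ -0.22222)
S(104) + (27*(-30))*h = 25/26 + (27*(-30))*(-2/9) = 25/26 - 810*(-2/9) = 25/26 + 180 = 4705/26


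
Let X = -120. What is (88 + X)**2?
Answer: 1024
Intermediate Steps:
(88 + X)**2 = (88 - 120)**2 = (-32)**2 = 1024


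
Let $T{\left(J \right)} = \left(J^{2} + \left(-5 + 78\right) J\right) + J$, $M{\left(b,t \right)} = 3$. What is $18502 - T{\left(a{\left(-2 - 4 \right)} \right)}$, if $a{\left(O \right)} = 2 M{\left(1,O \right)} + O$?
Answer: $18502$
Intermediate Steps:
$a{\left(O \right)} = 6 + O$ ($a{\left(O \right)} = 2 \cdot 3 + O = 6 + O$)
$T{\left(J \right)} = J^{2} + 74 J$ ($T{\left(J \right)} = \left(J^{2} + 73 J\right) + J = J^{2} + 74 J$)
$18502 - T{\left(a{\left(-2 - 4 \right)} \right)} = 18502 - \left(6 - 6\right) \left(74 + \left(6 - 6\right)\right) = 18502 - 0 \left(74 + 0\right) = 18502 - 0 \cdot 74 = 18502 - 0 = 18502 + 0 = 18502$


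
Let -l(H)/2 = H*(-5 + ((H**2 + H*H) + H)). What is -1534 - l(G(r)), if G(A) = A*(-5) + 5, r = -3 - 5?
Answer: 366566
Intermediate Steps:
r = -8
G(A) = 5 - 5*A (G(A) = -5*A + 5 = 5 - 5*A)
l(H) = -2*H*(-5 + H + 2*H**2) (l(H) = -2*H*(-5 + ((H**2 + H*H) + H)) = -2*H*(-5 + ((H**2 + H**2) + H)) = -2*H*(-5 + (2*H**2 + H)) = -2*H*(-5 + (H + 2*H**2)) = -2*H*(-5 + H + 2*H**2))
-1534 - l(G(r)) = -1534 - 2*(5 - 5*(-8))*(5 - (5 - 5*(-8)) - 2*(5 - 5*(-8))**2) = -1534 - 2*(5 + 40)*(5 - (5 + 40) - 2*(5 + 40)**2) = -1534 - 2*45*(5 - 1*45 - 2*45**2) = -1534 - 2*45*(5 - 45 - 2*2025) = -1534 - 2*45*(5 - 45 - 4050) = -1534 - 2*45*(-4090) = -1534 - 1*(-368100) = -1534 + 368100 = 366566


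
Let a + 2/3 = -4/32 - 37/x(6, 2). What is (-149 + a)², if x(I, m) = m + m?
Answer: 14569489/576 ≈ 25294.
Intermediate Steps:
x(I, m) = 2*m
a = -241/24 (a = -⅔ + (-4/32 - 37/(2*2)) = -⅔ + (-4*1/32 - 37/4) = -⅔ + (-⅛ - 37*¼) = -⅔ + (-⅛ - 37/4) = -⅔ - 75/8 = -241/24 ≈ -10.042)
(-149 + a)² = (-149 - 241/24)² = (-3817/24)² = 14569489/576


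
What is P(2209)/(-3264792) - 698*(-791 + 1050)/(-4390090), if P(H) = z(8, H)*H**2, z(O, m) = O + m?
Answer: -7915418853025431/2388788451880 ≈ -3313.6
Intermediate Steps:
P(H) = H**2*(8 + H) (P(H) = (8 + H)*H**2 = H**2*(8 + H))
P(2209)/(-3264792) - 698*(-791 + 1050)/(-4390090) = (2209**2*(8 + 2209))/(-3264792) - 698*(-791 + 1050)/(-4390090) = (4879681*2217)*(-1/3264792) - 698*259*(-1/4390090) = 10818252777*(-1/3264792) - 180782*(-1/4390090) = -3606084259/1088264 + 90391/2195045 = -7915418853025431/2388788451880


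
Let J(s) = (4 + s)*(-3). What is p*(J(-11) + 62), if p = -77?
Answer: -6391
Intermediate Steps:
J(s) = -12 - 3*s
p*(J(-11) + 62) = -77*((-12 - 3*(-11)) + 62) = -77*((-12 + 33) + 62) = -77*(21 + 62) = -77*83 = -6391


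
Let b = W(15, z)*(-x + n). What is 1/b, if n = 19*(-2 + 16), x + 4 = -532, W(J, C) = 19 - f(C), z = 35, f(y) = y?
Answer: -1/12832 ≈ -7.7930e-5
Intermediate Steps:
W(J, C) = 19 - C
x = -536 (x = -4 - 532 = -536)
n = 266 (n = 19*14 = 266)
b = -12832 (b = (19 - 1*35)*(-1*(-536) + 266) = (19 - 35)*(536 + 266) = -16*802 = -12832)
1/b = 1/(-12832) = -1/12832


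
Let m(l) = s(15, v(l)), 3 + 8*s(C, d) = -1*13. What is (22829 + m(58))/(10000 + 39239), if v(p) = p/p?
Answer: 7609/16413 ≈ 0.46360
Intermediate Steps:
v(p) = 1
s(C, d) = -2 (s(C, d) = -3/8 + (-1*13)/8 = -3/8 + (⅛)*(-13) = -3/8 - 13/8 = -2)
m(l) = -2
(22829 + m(58))/(10000 + 39239) = (22829 - 2)/(10000 + 39239) = 22827/49239 = 22827*(1/49239) = 7609/16413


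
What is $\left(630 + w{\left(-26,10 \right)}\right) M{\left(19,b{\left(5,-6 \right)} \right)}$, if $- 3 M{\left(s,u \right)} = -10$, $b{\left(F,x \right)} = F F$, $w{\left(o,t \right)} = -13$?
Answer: $\frac{6170}{3} \approx 2056.7$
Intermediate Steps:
$b{\left(F,x \right)} = F^{2}$
$M{\left(s,u \right)} = \frac{10}{3}$ ($M{\left(s,u \right)} = \left(- \frac{1}{3}\right) \left(-10\right) = \frac{10}{3}$)
$\left(630 + w{\left(-26,10 \right)}\right) M{\left(19,b{\left(5,-6 \right)} \right)} = \left(630 - 13\right) \frac{10}{3} = 617 \cdot \frac{10}{3} = \frac{6170}{3}$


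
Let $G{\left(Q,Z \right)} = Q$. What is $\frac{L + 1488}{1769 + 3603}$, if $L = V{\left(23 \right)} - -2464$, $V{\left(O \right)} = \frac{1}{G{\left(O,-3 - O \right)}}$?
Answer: $\frac{90897}{123556} \approx 0.73567$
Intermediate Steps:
$V{\left(O \right)} = \frac{1}{O}$
$L = \frac{56673}{23}$ ($L = \frac{1}{23} - -2464 = \frac{1}{23} + 2464 = \frac{56673}{23} \approx 2464.0$)
$\frac{L + 1488}{1769 + 3603} = \frac{\frac{56673}{23} + 1488}{1769 + 3603} = \frac{90897}{23 \cdot 5372} = \frac{90897}{23} \cdot \frac{1}{5372} = \frac{90897}{123556}$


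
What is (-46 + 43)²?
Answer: 9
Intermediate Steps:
(-46 + 43)² = (-3)² = 9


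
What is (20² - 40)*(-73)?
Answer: -26280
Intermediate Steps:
(20² - 40)*(-73) = (400 - 40)*(-73) = 360*(-73) = -26280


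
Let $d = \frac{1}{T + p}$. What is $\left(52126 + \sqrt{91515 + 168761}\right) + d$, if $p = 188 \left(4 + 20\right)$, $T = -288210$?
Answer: $\frac{14788041947}{283698} + 2 \sqrt{65069} \approx 52636.0$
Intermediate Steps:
$p = 4512$ ($p = 188 \cdot 24 = 4512$)
$d = - \frac{1}{283698}$ ($d = \frac{1}{-288210 + 4512} = \frac{1}{-283698} = - \frac{1}{283698} \approx -3.5249 \cdot 10^{-6}$)
$\left(52126 + \sqrt{91515 + 168761}\right) + d = \left(52126 + \sqrt{91515 + 168761}\right) - \frac{1}{283698} = \left(52126 + \sqrt{260276}\right) - \frac{1}{283698} = \left(52126 + 2 \sqrt{65069}\right) - \frac{1}{283698} = \frac{14788041947}{283698} + 2 \sqrt{65069}$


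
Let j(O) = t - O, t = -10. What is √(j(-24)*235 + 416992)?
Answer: 3*√46698 ≈ 648.29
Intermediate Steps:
j(O) = -10 - O
√(j(-24)*235 + 416992) = √((-10 - 1*(-24))*235 + 416992) = √((-10 + 24)*235 + 416992) = √(14*235 + 416992) = √(3290 + 416992) = √420282 = 3*√46698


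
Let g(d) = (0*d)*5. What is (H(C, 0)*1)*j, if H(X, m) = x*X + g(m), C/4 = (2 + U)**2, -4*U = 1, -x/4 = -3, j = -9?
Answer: -1323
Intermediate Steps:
x = 12 (x = -4*(-3) = 12)
U = -1/4 (U = -1/4*1 = -1/4 ≈ -0.25000)
g(d) = 0 (g(d) = 0*5 = 0)
C = 49/4 (C = 4*(2 - 1/4)**2 = 4*(7/4)**2 = 4*(49/16) = 49/4 ≈ 12.250)
H(X, m) = 12*X (H(X, m) = 12*X + 0 = 12*X)
(H(C, 0)*1)*j = ((12*(49/4))*1)*(-9) = (147*1)*(-9) = 147*(-9) = -1323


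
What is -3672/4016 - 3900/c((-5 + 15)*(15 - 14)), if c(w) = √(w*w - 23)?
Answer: -459/502 - 3900*√77/77 ≈ -445.36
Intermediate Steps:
c(w) = √(-23 + w²) (c(w) = √(w² - 23) = √(-23 + w²))
-3672/4016 - 3900/c((-5 + 15)*(15 - 14)) = -3672/4016 - 3900/√(-23 + ((-5 + 15)*(15 - 14))²) = -3672*1/4016 - 3900/√(-23 + (10*1)²) = -459/502 - 3900/√(-23 + 10²) = -459/502 - 3900/√(-23 + 100) = -459/502 - 3900*√77/77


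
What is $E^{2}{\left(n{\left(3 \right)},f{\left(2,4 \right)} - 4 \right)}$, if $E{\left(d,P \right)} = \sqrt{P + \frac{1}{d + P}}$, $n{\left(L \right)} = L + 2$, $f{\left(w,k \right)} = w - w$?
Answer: $-3$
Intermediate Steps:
$f{\left(w,k \right)} = 0$
$n{\left(L \right)} = 2 + L$
$E{\left(d,P \right)} = \sqrt{P + \frac{1}{P + d}}$
$E^{2}{\left(n{\left(3 \right)},f{\left(2,4 \right)} - 4 \right)} = \left(\sqrt{\frac{1 + \left(0 - 4\right) \left(\left(0 - 4\right) + \left(2 + 3\right)\right)}{\left(0 - 4\right) + \left(2 + 3\right)}}\right)^{2} = \left(\sqrt{\frac{1 - 4 \left(-4 + 5\right)}{-4 + 5}}\right)^{2} = \left(\sqrt{\frac{1 - 4}{1}}\right)^{2} = \left(\sqrt{1 \left(1 - 4\right)}\right)^{2} = \left(\sqrt{1 \left(-3\right)}\right)^{2} = \left(\sqrt{-3}\right)^{2} = \left(i \sqrt{3}\right)^{2} = -3$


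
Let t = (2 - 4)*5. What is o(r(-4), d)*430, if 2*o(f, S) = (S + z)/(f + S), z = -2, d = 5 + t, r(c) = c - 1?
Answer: 301/2 ≈ 150.50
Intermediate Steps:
r(c) = -1 + c
t = -10 (t = -2*5 = -10)
d = -5 (d = 5 - 10 = -5)
o(f, S) = (-2 + S)/(2*(S + f)) (o(f, S) = ((S - 2)/(f + S))/2 = ((-2 + S)/(S + f))/2 = (-2 + S)/(2*(S + f)))
o(r(-4), d)*430 = ((-1 + (1/2)*(-5))/(-5 + (-1 - 4)))*430 = ((-1 - 5/2)/(-5 - 5))*430 = (-7/2/(-10))*430 = -1/10*(-7/2)*430 = (7/20)*430 = 301/2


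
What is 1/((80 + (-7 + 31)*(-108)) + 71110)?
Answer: 1/68598 ≈ 1.4578e-5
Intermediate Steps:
1/((80 + (-7 + 31)*(-108)) + 71110) = 1/((80 + 24*(-108)) + 71110) = 1/((80 - 2592) + 71110) = 1/(-2512 + 71110) = 1/68598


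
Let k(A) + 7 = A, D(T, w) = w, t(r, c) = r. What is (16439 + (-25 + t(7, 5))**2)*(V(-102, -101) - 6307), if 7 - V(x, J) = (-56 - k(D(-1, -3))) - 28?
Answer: -104366438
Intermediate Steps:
k(A) = -7 + A
V(x, J) = 81 (V(x, J) = 7 - ((-56 - (-7 - 3)) - 28) = 7 - ((-56 - 1*(-10)) - 28) = 7 - ((-56 + 10) - 28) = 7 - (-46 - 28) = 7 - 1*(-74) = 7 + 74 = 81)
(16439 + (-25 + t(7, 5))**2)*(V(-102, -101) - 6307) = (16439 + (-25 + 7)**2)*(81 - 6307) = (16439 + (-18)**2)*(-6226) = (16439 + 324)*(-6226) = 16763*(-6226) = -104366438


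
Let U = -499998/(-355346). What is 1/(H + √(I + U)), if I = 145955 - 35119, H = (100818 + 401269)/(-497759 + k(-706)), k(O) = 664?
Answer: 44344504558684345/4866117428586104607738 + 247103439025*√3498881453222971/4866117428586104607738 ≈ 0.0030128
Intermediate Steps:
H = -502087/497095 (H = (100818 + 401269)/(-497759 + 664) = 502087/(-497095) = 502087*(-1/497095) = -502087/497095 ≈ -1.0100)
U = 249999/177673 (U = -499998*(-1/355346) = 249999/177673 ≈ 1.4071)
I = 110836
1/(H + √(I + U)) = 1/(-502087/497095 + √(110836 + 249999/177673)) = 1/(-502087/497095 + √(19692814627/177673)) = 1/(-502087/497095 + √3498881453222971/177673)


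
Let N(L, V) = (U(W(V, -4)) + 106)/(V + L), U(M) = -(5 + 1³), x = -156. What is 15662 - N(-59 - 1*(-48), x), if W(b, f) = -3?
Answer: 2615654/167 ≈ 15663.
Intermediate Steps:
U(M) = -6 (U(M) = -(5 + 1) = -1*6 = -6)
N(L, V) = 100/(L + V) (N(L, V) = (-6 + 106)/(V + L) = 100/(L + V))
15662 - N(-59 - 1*(-48), x) = 15662 - 100/((-59 - 1*(-48)) - 156) = 15662 - 100/((-59 + 48) - 156) = 15662 - 100/(-11 - 156) = 15662 - 100/(-167) = 15662 - 100*(-1)/167 = 15662 - 1*(-100/167) = 15662 + 100/167 = 2615654/167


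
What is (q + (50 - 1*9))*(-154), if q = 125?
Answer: -25564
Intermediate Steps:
(q + (50 - 1*9))*(-154) = (125 + (50 - 1*9))*(-154) = (125 + (50 - 9))*(-154) = (125 + 41)*(-154) = 166*(-154) = -25564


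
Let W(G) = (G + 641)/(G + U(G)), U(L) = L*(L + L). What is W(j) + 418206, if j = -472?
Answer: 186141817945/445096 ≈ 4.1821e+5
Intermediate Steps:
U(L) = 2*L² (U(L) = L*(2*L) = 2*L²)
W(G) = (641 + G)/(G + 2*G²) (W(G) = (G + 641)/(G + 2*G²) = (641 + G)/(G + 2*G²))
W(j) + 418206 = (641 - 472)/((-472)*(1 + 2*(-472))) + 418206 = -1/472*169/(1 - 944) + 418206 = -1/472*169/(-943) + 418206 = -1/472*(-1/943)*169 + 418206 = 169/445096 + 418206 = 186141817945/445096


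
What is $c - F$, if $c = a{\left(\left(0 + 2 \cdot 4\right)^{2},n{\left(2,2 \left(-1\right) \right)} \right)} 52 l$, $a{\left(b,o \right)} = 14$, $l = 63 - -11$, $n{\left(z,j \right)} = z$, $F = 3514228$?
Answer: $-3460356$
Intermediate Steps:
$l = 74$ ($l = 63 + 11 = 74$)
$c = 53872$ ($c = 14 \cdot 52 \cdot 74 = 728 \cdot 74 = 53872$)
$c - F = 53872 - 3514228 = -3460356$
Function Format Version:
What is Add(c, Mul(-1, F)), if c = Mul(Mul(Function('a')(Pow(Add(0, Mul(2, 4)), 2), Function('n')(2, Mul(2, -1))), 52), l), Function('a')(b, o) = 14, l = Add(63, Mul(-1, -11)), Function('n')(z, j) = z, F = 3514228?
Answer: -3460356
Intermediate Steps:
l = 74 (l = Add(63, 11) = 74)
c = 53872 (c = Mul(Mul(14, 52), 74) = Mul(728, 74) = 53872)
Add(c, Mul(-1, F)) = Add(53872, Mul(-1, 3514228)) = Add(53872, -3514228) = -3460356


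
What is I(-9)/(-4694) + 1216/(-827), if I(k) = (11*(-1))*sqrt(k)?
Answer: -1216/827 + 33*I/4694 ≈ -1.4704 + 0.0070302*I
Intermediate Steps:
I(k) = -11*sqrt(k)
I(-9)/(-4694) + 1216/(-827) = -33*I/(-4694) + 1216/(-827) = -33*I*(-1/4694) + 1216*(-1/827) = -33*I*(-1/4694) - 1216/827 = 33*I/4694 - 1216/827 = -1216/827 + 33*I/4694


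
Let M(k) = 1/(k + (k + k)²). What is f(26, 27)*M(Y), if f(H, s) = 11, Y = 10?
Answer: 11/410 ≈ 0.026829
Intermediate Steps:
M(k) = 1/(k + 4*k²) (M(k) = 1/(k + (2*k)²) = 1/(k + 4*k²))
f(26, 27)*M(Y) = 11*(1/(10*(1 + 4*10))) = 11*(1/(10*(1 + 40))) = 11*((⅒)/41) = 11*((⅒)*(1/41)) = 11*(1/410) = 11/410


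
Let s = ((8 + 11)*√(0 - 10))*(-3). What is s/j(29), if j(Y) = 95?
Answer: -3*I*√10/5 ≈ -1.8974*I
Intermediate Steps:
s = -57*I*√10 (s = (19*√(-10))*(-3) = (19*(I*√10))*(-3) = (19*I*√10)*(-3) = -57*I*√10 ≈ -180.25*I)
s/j(29) = -57*I*√10/95 = -57*I*√10*(1/95) = -3*I*√10/5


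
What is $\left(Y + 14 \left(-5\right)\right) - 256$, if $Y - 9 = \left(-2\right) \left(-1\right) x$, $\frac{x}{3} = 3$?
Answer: $-299$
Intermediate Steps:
$x = 9$ ($x = 3 \cdot 3 = 9$)
$Y = 27$ ($Y = 9 + \left(-2\right) \left(-1\right) 9 = 9 + 2 \cdot 9 = 9 + 18 = 27$)
$\left(Y + 14 \left(-5\right)\right) - 256 = \left(27 + 14 \left(-5\right)\right) - 256 = \left(27 - 70\right) - 256 = -43 - 256 = -299$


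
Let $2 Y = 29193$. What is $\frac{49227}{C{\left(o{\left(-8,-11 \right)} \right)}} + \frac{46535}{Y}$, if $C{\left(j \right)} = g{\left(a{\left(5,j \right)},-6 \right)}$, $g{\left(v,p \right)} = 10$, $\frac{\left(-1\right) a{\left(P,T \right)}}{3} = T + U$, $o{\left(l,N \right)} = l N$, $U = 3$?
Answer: $\frac{1438014511}{291930} \approx 4925.9$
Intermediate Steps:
$Y = \frac{29193}{2}$ ($Y = \frac{1}{2} \cdot 29193 = \frac{29193}{2} \approx 14597.0$)
$o{\left(l,N \right)} = N l$
$a{\left(P,T \right)} = -9 - 3 T$ ($a{\left(P,T \right)} = - 3 \left(T + 3\right) = - 3 \left(3 + T\right) = -9 - 3 T$)
$C{\left(j \right)} = 10$
$\frac{49227}{C{\left(o{\left(-8,-11 \right)} \right)}} + \frac{46535}{Y} = \frac{49227}{10} + \frac{46535}{\frac{29193}{2}} = 49227 \cdot \frac{1}{10} + 46535 \cdot \frac{2}{29193} = \frac{49227}{10} + \frac{93070}{29193} = \frac{1438014511}{291930}$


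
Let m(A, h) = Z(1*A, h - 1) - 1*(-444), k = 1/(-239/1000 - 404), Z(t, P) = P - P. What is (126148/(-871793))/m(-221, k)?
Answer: -31537/96769023 ≈ -0.00032590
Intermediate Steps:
Z(t, P) = 0
k = -1000/404239 (k = 1/(-239*1/1000 - 404) = 1/(-239/1000 - 404) = 1/(-404239/1000) = -1000/404239 ≈ -0.0024738)
m(A, h) = 444 (m(A, h) = 0 - 1*(-444) = 0 + 444 = 444)
(126148/(-871793))/m(-221, k) = (126148/(-871793))/444 = (126148*(-1/871793))*(1/444) = -126148/871793*1/444 = -31537/96769023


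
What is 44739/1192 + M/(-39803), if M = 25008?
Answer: 1750936881/47445176 ≈ 36.904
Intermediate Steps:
44739/1192 + M/(-39803) = 44739/1192 + 25008/(-39803) = 44739*(1/1192) + 25008*(-1/39803) = 44739/1192 - 25008/39803 = 1750936881/47445176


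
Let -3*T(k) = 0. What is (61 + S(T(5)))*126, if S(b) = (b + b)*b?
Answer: 7686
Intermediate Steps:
T(k) = 0 (T(k) = -1/3*0 = 0)
S(b) = 2*b**2 (S(b) = (2*b)*b = 2*b**2)
(61 + S(T(5)))*126 = (61 + 2*0**2)*126 = (61 + 2*0)*126 = (61 + 0)*126 = 61*126 = 7686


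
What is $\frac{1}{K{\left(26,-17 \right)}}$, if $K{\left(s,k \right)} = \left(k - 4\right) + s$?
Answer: $\frac{1}{5} \approx 0.2$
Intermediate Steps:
$K{\left(s,k \right)} = -4 + k + s$ ($K{\left(s,k \right)} = \left(-4 + k\right) + s = -4 + k + s$)
$\frac{1}{K{\left(26,-17 \right)}} = \frac{1}{-4 - 17 + 26} = \frac{1}{5}$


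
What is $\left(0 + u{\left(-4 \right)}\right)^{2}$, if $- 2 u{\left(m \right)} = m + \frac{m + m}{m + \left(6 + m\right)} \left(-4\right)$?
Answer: $100$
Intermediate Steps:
$u{\left(m \right)} = - \frac{m}{2} + \frac{4 m}{6 + 2 m}$ ($u{\left(m \right)} = - \frac{m + \frac{m + m}{m + \left(6 + m\right)} \left(-4\right)}{2} = - \frac{m + \frac{2 m}{6 + 2 m} \left(-4\right)}{2} = - \frac{m - \frac{8 m}{6 + 2 m}}{2} = - \frac{m}{2} + \frac{4 m}{6 + 2 m}$)
$\left(0 + u{\left(-4 \right)}\right)^{2} = \left(0 + \frac{1}{2} \left(-4\right) \frac{1}{3 - 4} \left(1 - -4\right)\right)^{2} = \left(0 + \frac{1}{2} \left(-4\right) \frac{1}{-1} \left(1 + 4\right)\right)^{2} = \left(0 + \frac{1}{2} \left(-4\right) \left(-1\right) 5\right)^{2} = \left(0 + 10\right)^{2} = 10^{2} = 100$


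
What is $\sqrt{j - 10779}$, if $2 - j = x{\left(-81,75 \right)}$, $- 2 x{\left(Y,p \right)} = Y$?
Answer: $\frac{i \sqrt{43270}}{2} \approx 104.01 i$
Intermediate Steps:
$x{\left(Y,p \right)} = - \frac{Y}{2}$
$j = - \frac{77}{2}$ ($j = 2 - \left(- \frac{1}{2}\right) \left(-81\right) = 2 - \frac{81}{2} = - \frac{77}{2} \approx -38.5$)
$\sqrt{j - 10779} = \sqrt{- \frac{77}{2} - 10779} = \sqrt{- \frac{21635}{2}} = \frac{i \sqrt{43270}}{2}$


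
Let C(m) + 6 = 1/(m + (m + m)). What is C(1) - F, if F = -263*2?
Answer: 1561/3 ≈ 520.33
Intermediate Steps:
F = -526
C(m) = -6 + 1/(3*m) (C(m) = -6 + 1/(m + (m + m)) = -6 + 1/(m + 2*m) = -6 + 1/(3*m))
C(1) - F = (-6 + (⅓)/1) - 1*(-526) = (-6 + (⅓)*1) + 526 = (-6 + ⅓) + 526 = -17/3 + 526 = 1561/3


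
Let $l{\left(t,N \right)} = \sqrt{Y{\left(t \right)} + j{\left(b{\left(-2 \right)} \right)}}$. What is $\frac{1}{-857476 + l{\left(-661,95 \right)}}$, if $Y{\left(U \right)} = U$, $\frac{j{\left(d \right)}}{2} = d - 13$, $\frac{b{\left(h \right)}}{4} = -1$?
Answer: $- \frac{857476}{735265091271} - \frac{i \sqrt{695}}{735265091271} \approx -1.1662 \cdot 10^{-6} - 3.5855 \cdot 10^{-11} i$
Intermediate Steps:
$b{\left(h \right)} = -4$ ($b{\left(h \right)} = 4 \left(-1\right) = -4$)
$j{\left(d \right)} = -26 + 2 d$ ($j{\left(d \right)} = 2 \left(d - 13\right) = 2 \left(-13 + d\right) = -26 + 2 d$)
$l{\left(t,N \right)} = \sqrt{-34 + t}$ ($l{\left(t,N \right)} = \sqrt{t + \left(-26 + 2 \left(-4\right)\right)} = \sqrt{t - 34} = \sqrt{-34 + t}$)
$\frac{1}{-857476 + l{\left(-661,95 \right)}} = \frac{1}{-857476 + \sqrt{-34 - 661}} = \frac{1}{-857476 + \sqrt{-695}} = \frac{1}{-857476 + i \sqrt{695}}$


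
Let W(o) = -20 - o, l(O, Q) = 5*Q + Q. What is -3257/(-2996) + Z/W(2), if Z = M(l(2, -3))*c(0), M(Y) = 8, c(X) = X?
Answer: 3257/2996 ≈ 1.0871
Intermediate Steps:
l(O, Q) = 6*Q
Z = 0 (Z = 8*0 = 0)
-3257/(-2996) + Z/W(2) = -3257/(-2996) + 0/(-20 - 1*2) = -3257*(-1/2996) + 0/(-20 - 2) = 3257/2996 + 0/(-22) = 3257/2996 + 0*(-1/22) = 3257/2996 + 0 = 3257/2996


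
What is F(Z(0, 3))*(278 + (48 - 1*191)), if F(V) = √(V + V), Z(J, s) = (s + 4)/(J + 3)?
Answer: 45*√42 ≈ 291.63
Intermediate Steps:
Z(J, s) = (4 + s)/(3 + J)
F(V) = √2*√V (F(V) = √(2*V) = √2*√V)
F(Z(0, 3))*(278 + (48 - 1*191)) = (√2*√((4 + 3)/(3 + 0)))*(278 + (48 - 1*191)) = (√2*√(7/3))*(278 + (48 - 191)) = (√2*√((⅓)*7))*(278 - 143) = (√2*√(7/3))*135 = (√2*(√21/3))*135 = (√42/3)*135 = 45*√42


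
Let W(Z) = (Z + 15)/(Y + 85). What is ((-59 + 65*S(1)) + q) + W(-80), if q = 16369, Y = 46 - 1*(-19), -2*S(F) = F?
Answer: 244156/15 ≈ 16277.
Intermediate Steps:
S(F) = -F/2
Y = 65 (Y = 46 + 19 = 65)
W(Z) = ⅒ + Z/150 (W(Z) = (Z + 15)/(65 + 85) = (15 + Z)/150 = (15 + Z)*(1/150) = ⅒ + Z/150)
((-59 + 65*S(1)) + q) + W(-80) = ((-59 + 65*(-½*1)) + 16369) + (⅒ + (1/150)*(-80)) = ((-59 + 65*(-½)) + 16369) + (⅒ - 8/15) = ((-59 - 65/2) + 16369) - 13/30 = (-183/2 + 16369) - 13/30 = 32555/2 - 13/30 = 244156/15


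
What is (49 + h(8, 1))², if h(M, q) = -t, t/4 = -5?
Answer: 4761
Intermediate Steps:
t = -20 (t = 4*(-5) = -20)
h(M, q) = 20 (h(M, q) = -1*(-20) = 20)
(49 + h(8, 1))² = (49 + 20)² = 69² = 4761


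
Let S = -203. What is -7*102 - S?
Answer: -511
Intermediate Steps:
-7*102 - S = -7*102 - 1*(-203) = -714 + 203 = -511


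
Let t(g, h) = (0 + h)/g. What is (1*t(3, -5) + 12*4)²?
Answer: 19321/9 ≈ 2146.8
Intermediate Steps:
t(g, h) = h/g
(1*t(3, -5) + 12*4)² = (1*(-5/3) + 12*4)² = (1*(-5*⅓) + 48)² = (1*(-5/3) + 48)² = (-5/3 + 48)² = (139/3)² = 19321/9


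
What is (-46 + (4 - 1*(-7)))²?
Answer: 1225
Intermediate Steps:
(-46 + (4 - 1*(-7)))² = (-46 + (4 + 7))² = (-46 + 11)² = (-35)² = 1225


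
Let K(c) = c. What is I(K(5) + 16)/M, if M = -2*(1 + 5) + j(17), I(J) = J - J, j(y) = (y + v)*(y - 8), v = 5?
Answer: 0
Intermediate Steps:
j(y) = (-8 + y)*(5 + y) (j(y) = (y + 5)*(y - 8) = (5 + y)*(-8 + y) = (-8 + y)*(5 + y))
I(J) = 0
M = 186 (M = -2*(1 + 5) + (-40 + 17² - 3*17) = -2*6 + (-40 + 289 - 51) = -12 + 198 = 186)
I(K(5) + 16)/M = 0/186 = 0*(1/186) = 0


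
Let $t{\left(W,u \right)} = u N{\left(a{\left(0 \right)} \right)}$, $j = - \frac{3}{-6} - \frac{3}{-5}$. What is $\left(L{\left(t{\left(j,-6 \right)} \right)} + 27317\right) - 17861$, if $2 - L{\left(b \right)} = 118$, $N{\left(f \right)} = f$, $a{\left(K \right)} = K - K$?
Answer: $9340$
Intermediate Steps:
$a{\left(K \right)} = 0$
$j = \frac{11}{10}$ ($j = \left(-3\right) \left(- \frac{1}{6}\right) - - \frac{3}{5} = \frac{1}{2} + \frac{3}{5} = \frac{11}{10} \approx 1.1$)
$t{\left(W,u \right)} = 0$ ($t{\left(W,u \right)} = u 0 = 0$)
$L{\left(b \right)} = -116$ ($L{\left(b \right)} = 2 - 118 = -116$)
$\left(L{\left(t{\left(j,-6 \right)} \right)} + 27317\right) - 17861 = \left(-116 + 27317\right) - 17861 = 27201 - 17861 = 9340$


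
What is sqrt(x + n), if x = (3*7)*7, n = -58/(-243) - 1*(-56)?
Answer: sqrt(148161)/27 ≈ 14.256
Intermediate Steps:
n = 13666/243 (n = -58*(-1/243) + 56 = 58/243 + 56 = 13666/243 ≈ 56.239)
x = 147 (x = 21*7 = 147)
sqrt(x + n) = sqrt(147 + 13666/243) = sqrt(49387/243) = sqrt(148161)/27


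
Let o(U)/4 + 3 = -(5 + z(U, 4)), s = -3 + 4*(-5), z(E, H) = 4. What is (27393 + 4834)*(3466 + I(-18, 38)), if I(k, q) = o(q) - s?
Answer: 110893107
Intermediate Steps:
s = -23 (s = -3 - 20 = -23)
o(U) = -48 (o(U) = -12 + 4*(-(5 + 4)) = -12 + 4*(-1*9) = -12 + 4*(-9) = -12 - 36 = -48)
I(k, q) = -25 (I(k, q) = -48 - 1*(-23) = -48 + 23 = -25)
(27393 + 4834)*(3466 + I(-18, 38)) = (27393 + 4834)*(3466 - 25) = 32227*3441 = 110893107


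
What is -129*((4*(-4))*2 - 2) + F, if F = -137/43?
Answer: 188461/43 ≈ 4382.8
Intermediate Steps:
F = -137/43 (F = -137*1/43 = -137/43 ≈ -3.1860)
-129*((4*(-4))*2 - 2) + F = -129*((4*(-4))*2 - 2) - 137/43 = -129*(-16*2 - 2) - 137/43 = -129*(-32 - 2) - 137/43 = -129*(-34) - 137/43 = -43*(-102) - 137/43 = 4386 - 137/43 = 188461/43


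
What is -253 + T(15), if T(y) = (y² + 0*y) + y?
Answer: -13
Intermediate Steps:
T(y) = y + y² (T(y) = (y² + 0) + y = y² + y = y + y²)
-253 + T(15) = -253 + 15*(1 + 15) = -253 + 15*16 = -253 + 240 = -13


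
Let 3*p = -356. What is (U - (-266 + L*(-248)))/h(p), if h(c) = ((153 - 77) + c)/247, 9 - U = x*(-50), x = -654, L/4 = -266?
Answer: 219556077/128 ≈ 1.7153e+6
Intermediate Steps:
L = -1064 (L = 4*(-266) = -1064)
U = -32691 (U = 9 - (-654)*(-50) = 9 - 1*32700 = 9 - 32700 = -32691)
p = -356/3 (p = (⅓)*(-356) = -356/3 ≈ -118.67)
h(c) = 4/13 + c/247 (h(c) = (76 + c)*(1/247) = 4/13 + c/247)
(U - (-266 + L*(-248)))/h(p) = (-32691 - (-266 - 1064*(-248)))/(4/13 + (1/247)*(-356/3)) = (-32691 - (-266 + 263872))/(4/13 - 356/741) = (-32691 - 1*263606)/(-128/741) = (-32691 - 263606)*(-741/128) = -296297*(-741/128) = 219556077/128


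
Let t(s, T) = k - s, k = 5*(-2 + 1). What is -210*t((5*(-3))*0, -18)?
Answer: 1050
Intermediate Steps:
k = -5 (k = 5*(-1) = -5)
t(s, T) = -5 - s
-210*t((5*(-3))*0, -18) = -210*(-5 - 5*(-3)*0) = -210*(-5 - (-15)*0) = -210*(-5 - 1*0) = -210*(-5 + 0) = -210*(-5) = 1050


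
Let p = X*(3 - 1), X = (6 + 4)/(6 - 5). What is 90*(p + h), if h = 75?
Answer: 8550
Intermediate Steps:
X = 10 (X = 10/1 = 10*1 = 10)
p = 20 (p = 10*(3 - 1) = 10*2 = 20)
90*(p + h) = 90*(20 + 75) = 90*95 = 8550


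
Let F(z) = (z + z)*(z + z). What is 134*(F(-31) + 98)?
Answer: 528228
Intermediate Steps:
F(z) = 4*z² (F(z) = (2*z)*(2*z) = 4*z²)
134*(F(-31) + 98) = 134*(4*(-31)² + 98) = 134*(4*961 + 98) = 134*(3844 + 98) = 134*3942 = 528228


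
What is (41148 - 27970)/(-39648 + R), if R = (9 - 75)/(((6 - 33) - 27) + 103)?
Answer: -322861/971409 ≈ -0.33236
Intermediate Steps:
R = -66/49 (R = -66/((-27 - 27) + 103) = -66/(-54 + 103) = -66/49 ≈ -1.3469)
(41148 - 27970)/(-39648 + R) = (41148 - 27970)/(-39648 - 66/49) = 13178/(-1942818/49) = 13178*(-49/1942818) = -322861/971409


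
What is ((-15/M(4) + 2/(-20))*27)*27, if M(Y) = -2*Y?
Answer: 51759/40 ≈ 1294.0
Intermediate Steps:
((-15/M(4) + 2/(-20))*27)*27 = ((-15/((-2*4)) + 2/(-20))*27)*27 = ((-15/(-8) + 2*(-1/20))*27)*27 = ((-15*(-⅛) - ⅒)*27)*27 = ((15/8 - ⅒)*27)*27 = ((71/40)*27)*27 = (1917/40)*27 = 51759/40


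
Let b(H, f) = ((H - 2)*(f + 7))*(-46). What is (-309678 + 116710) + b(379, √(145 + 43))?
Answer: -314362 - 34684*√47 ≈ -5.5214e+5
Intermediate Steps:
b(H, f) = -46*(-2 + H)*(7 + f) (b(H, f) = ((-2 + H)*(7 + f))*(-46) = -46*(-2 + H)*(7 + f))
(-309678 + 116710) + b(379, √(145 + 43)) = (-309678 + 116710) + (644 - 322*379 + 92*√(145 + 43) - 46*379*√(145 + 43)) = -192968 + (644 - 122038 + 92*√188 - 46*379*√188) = -192968 + (644 - 122038 + 92*(2*√47) - 46*379*2*√47) = -192968 + (644 - 122038 + 184*√47 - 34868*√47) = -192968 + (-121394 - 34684*√47) = -314362 - 34684*√47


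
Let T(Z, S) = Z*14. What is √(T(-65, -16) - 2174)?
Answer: 2*I*√771 ≈ 55.534*I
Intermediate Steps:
T(Z, S) = 14*Z
√(T(-65, -16) - 2174) = √(14*(-65) - 2174) = √(-910 - 2174) = √(-3084) = 2*I*√771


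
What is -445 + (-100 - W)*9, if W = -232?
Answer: 743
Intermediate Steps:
-445 + (-100 - W)*9 = -445 + (-100 - 1*(-232))*9 = -445 + (-100 + 232)*9 = -445 + 132*9 = -445 + 1188 = 743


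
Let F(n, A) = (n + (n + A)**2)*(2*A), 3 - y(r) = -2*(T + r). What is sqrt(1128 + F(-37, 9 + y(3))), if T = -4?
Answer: 2*sqrt(3742) ≈ 122.34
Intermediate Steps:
y(r) = -5 + 2*r (y(r) = 3 - (-2)*(-4 + r) = 3 - (8 - 2*r) = 3 + (-8 + 2*r) = -5 + 2*r)
F(n, A) = 2*A*(n + (A + n)**2) (F(n, A) = (n + (A + n)**2)*(2*A) = 2*A*(n + (A + n)**2))
sqrt(1128 + F(-37, 9 + y(3))) = sqrt(1128 + 2*(9 + (-5 + 2*3))*(-37 + ((9 + (-5 + 2*3)) - 37)**2)) = sqrt(1128 + 2*(9 + (-5 + 6))*(-37 + ((9 + (-5 + 6)) - 37)**2)) = sqrt(1128 + 2*(9 + 1)*(-37 + ((9 + 1) - 37)**2)) = sqrt(1128 + 2*10*(-37 + (10 - 37)**2)) = sqrt(1128 + 2*10*(-37 + (-27)**2)) = sqrt(1128 + 2*10*(-37 + 729)) = sqrt(1128 + 2*10*692) = sqrt(1128 + 13840) = sqrt(14968) = 2*sqrt(3742)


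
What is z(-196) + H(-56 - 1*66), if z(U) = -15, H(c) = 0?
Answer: -15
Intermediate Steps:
z(-196) + H(-56 - 1*66) = -15 + 0 = -15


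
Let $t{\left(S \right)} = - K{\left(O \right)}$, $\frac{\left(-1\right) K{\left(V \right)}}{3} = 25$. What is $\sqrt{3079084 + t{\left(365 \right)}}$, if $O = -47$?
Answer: $\sqrt{3079159} \approx 1754.8$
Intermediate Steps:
$K{\left(V \right)} = -75$ ($K{\left(V \right)} = \left(-3\right) 25 = -75$)
$t{\left(S \right)} = 75$ ($t{\left(S \right)} = \left(-1\right) \left(-75\right) = 75$)
$\sqrt{3079084 + t{\left(365 \right)}} = \sqrt{3079084 + 75} = \sqrt{3079159}$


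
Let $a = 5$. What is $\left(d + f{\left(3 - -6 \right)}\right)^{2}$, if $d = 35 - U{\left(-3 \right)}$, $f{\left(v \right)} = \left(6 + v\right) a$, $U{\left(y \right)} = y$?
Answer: $12769$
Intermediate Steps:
$f{\left(v \right)} = 30 + 5 v$ ($f{\left(v \right)} = \left(6 + v\right) 5 = 30 + 5 v$)
$d = 38$ ($d = 35 - -3 = 35 + 3 = 38$)
$\left(d + f{\left(3 - -6 \right)}\right)^{2} = \left(38 + \left(30 + 5 \left(3 - -6\right)\right)\right)^{2} = \left(38 + \left(30 + 5 \left(3 + 6\right)\right)\right)^{2} = \left(38 + \left(30 + 5 \cdot 9\right)\right)^{2} = \left(38 + \left(30 + 45\right)\right)^{2} = \left(38 + 75\right)^{2} = 113^{2} = 12769$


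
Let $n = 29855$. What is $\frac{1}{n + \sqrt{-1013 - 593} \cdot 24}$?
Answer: $\frac{29855}{892246081} - \frac{24 i \sqrt{1606}}{892246081} \approx 3.346 \cdot 10^{-5} - 1.078 \cdot 10^{-6} i$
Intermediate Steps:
$\frac{1}{n + \sqrt{-1013 - 593} \cdot 24} = \frac{1}{29855 + \sqrt{-1013 - 593} \cdot 24} = \frac{1}{29855 + \sqrt{-1606} \cdot 24} = \frac{1}{29855 + i \sqrt{1606} \cdot 24} = \frac{1}{29855 + 24 i \sqrt{1606}}$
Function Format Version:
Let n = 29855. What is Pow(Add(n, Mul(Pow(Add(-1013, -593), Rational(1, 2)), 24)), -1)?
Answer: Add(Rational(29855, 892246081), Mul(Rational(-24, 892246081), I, Pow(1606, Rational(1, 2)))) ≈ Add(3.3460e-5, Mul(-1.0780e-6, I))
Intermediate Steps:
Pow(Add(n, Mul(Pow(Add(-1013, -593), Rational(1, 2)), 24)), -1) = Pow(Add(29855, Mul(Pow(Add(-1013, -593), Rational(1, 2)), 24)), -1) = Pow(Add(29855, Mul(Pow(-1606, Rational(1, 2)), 24)), -1) = Pow(Add(29855, Mul(Mul(I, Pow(1606, Rational(1, 2))), 24)), -1) = Pow(Add(29855, Mul(24, I, Pow(1606, Rational(1, 2)))), -1)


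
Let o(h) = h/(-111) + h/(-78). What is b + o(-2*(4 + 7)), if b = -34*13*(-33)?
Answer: 7016097/481 ≈ 14586.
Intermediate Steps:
o(h) = -21*h/962 (o(h) = h*(-1/111) + h*(-1/78) = -h/111 - h/78 = -21*h/962)
b = 14586 (b = -442*(-33) = 14586)
b + o(-2*(4 + 7)) = 14586 - (-21)*(4 + 7)/481 = 14586 - (-21)*11/481 = 14586 - 21/962*(-22) = 14586 + 231/481 = 7016097/481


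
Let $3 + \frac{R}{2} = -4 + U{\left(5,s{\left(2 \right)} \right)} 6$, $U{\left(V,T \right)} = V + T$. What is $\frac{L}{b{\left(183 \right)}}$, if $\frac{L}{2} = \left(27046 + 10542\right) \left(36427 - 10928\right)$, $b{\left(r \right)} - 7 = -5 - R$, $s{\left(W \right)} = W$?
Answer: $- \frac{479228206}{17} \approx -2.819 \cdot 10^{7}$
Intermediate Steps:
$U{\left(V,T \right)} = T + V$
$R = 70$ ($R = -6 + 2 \left(-4 + \left(2 + 5\right) 6\right) = -6 + 2 \left(-4 + 7 \cdot 6\right) = -6 + 2 \left(-4 + 42\right) = -6 + 2 \cdot 38 = -6 + 76 = 70$)
$b{\left(r \right)} = -68$ ($b{\left(r \right)} = 7 - 75 = -68$)
$L = 1916912824$ ($L = 2 \left(27046 + 10542\right) \left(36427 - 10928\right) = 2 \cdot 37588 \cdot 25499 = 2 \cdot 958456412 = 1916912824$)
$\frac{L}{b{\left(183 \right)}} = \frac{1916912824}{-68} = 1916912824 \left(- \frac{1}{68}\right) = - \frac{479228206}{17}$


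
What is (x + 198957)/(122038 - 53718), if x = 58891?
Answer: 32231/8540 ≈ 3.7741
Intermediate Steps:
(x + 198957)/(122038 - 53718) = (58891 + 198957)/(122038 - 53718) = 257848/68320 = 257848*(1/68320) = 32231/8540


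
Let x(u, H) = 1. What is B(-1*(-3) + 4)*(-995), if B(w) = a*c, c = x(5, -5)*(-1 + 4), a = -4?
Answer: 11940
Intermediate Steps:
c = 3 (c = 1*(-1 + 4) = 1*3 = 3)
B(w) = -12 (B(w) = -4*3 = -12)
B(-1*(-3) + 4)*(-995) = -12*(-995) = 11940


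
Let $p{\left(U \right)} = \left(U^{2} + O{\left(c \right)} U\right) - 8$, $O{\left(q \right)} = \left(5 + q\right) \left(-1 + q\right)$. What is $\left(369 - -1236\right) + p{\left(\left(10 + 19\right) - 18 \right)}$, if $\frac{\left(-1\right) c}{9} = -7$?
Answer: $48094$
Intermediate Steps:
$c = 63$ ($c = \left(-9\right) \left(-7\right) = 63$)
$O{\left(q \right)} = \left(-1 + q\right) \left(5 + q\right)$
$p{\left(U \right)} = -8 + U^{2} + 4216 U$ ($p{\left(U \right)} = \left(U^{2} + \left(-5 + 63^{2} + 4 \cdot 63\right) U\right) - 8 = \left(U^{2} + \left(-5 + 3969 + 252\right) U\right) - 8 = \left(U^{2} + 4216 U\right) - 8 = -8 + U^{2} + 4216 U$)
$\left(369 - -1236\right) + p{\left(\left(10 + 19\right) - 18 \right)} = \left(369 - -1236\right) + \left(-8 + \left(\left(10 + 19\right) - 18\right)^{2} + 4216 \left(\left(10 + 19\right) - 18\right)\right) = \left(369 + 1236\right) + \left(-8 + \left(29 - 18\right)^{2} + 4216 \left(29 - 18\right)\right) = 1605 + \left(-8 + 11^{2} + 4216 \cdot 11\right) = 1605 + \left(-8 + 121 + 46376\right) = 1605 + 46489 = 48094$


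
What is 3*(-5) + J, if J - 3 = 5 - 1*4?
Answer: -11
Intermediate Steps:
J = 4 (J = 3 + (5 - 1*4) = 3 + (5 - 4) = 3 + 1 = 4)
3*(-5) + J = 3*(-5) + 4 = -15 + 4 = -11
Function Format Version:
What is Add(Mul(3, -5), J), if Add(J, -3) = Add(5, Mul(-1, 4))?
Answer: -11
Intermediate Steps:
J = 4 (J = Add(3, Add(5, Mul(-1, 4))) = Add(3, Add(5, -4)) = Add(3, 1) = 4)
Add(Mul(3, -5), J) = Add(Mul(3, -5), 4) = Add(-15, 4) = -11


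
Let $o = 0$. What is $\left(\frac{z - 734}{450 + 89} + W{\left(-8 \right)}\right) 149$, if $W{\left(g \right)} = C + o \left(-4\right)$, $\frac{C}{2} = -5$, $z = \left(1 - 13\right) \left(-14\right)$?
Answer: $- \frac{887444}{539} \approx -1646.5$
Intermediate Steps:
$z = 168$ ($z = \left(-12\right) \left(-14\right) = 168$)
$C = -10$ ($C = 2 \left(-5\right) = -10$)
$W{\left(g \right)} = -10$ ($W{\left(g \right)} = -10 + 0 \left(-4\right) = -10 + 0 = -10$)
$\left(\frac{z - 734}{450 + 89} + W{\left(-8 \right)}\right) 149 = \left(\frac{168 - 734}{450 + 89} - 10\right) 149 = \left(- \frac{566}{539} - 10\right) 149 = \left(- \frac{5956}{539}\right) 149 = - \frac{887444}{539}$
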